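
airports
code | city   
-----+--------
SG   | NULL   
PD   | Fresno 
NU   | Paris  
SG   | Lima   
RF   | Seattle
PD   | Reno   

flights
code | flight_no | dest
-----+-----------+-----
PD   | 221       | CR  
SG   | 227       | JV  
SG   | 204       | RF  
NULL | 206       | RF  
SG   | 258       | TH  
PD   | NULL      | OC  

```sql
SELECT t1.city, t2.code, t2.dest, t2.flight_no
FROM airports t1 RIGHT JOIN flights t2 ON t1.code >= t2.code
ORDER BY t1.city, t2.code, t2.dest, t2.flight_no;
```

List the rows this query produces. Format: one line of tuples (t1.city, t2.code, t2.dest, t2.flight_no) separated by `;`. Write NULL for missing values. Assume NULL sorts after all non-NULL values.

RIGHT JOIN keeps every row from `flights`; unmatched rows get NULL for `airports`'s columns.
Matching on t1.code >= t2.code. A NULL in a compared column never satisfies the condition.
- t1[0] code=SG → 5 match(es) in t2 → 5 row(s).
- t1[1] code=PD → 2 match(es) in t2 → 2 row(s).
- t1[2] code=NU → no match.
- t1[3] code=SG → 5 match(es) in t2 → 5 row(s).
- t1[4] code=RF → 2 match(es) in t2 → 2 row(s).
- t1[5] code=PD → 2 match(es) in t2 → 2 row(s).
- 1 row(s) from t2 found no t1 partner → padded with NULL.

(Fresno, PD, CR, 221); (Fresno, PD, OC, NULL); (Lima, PD, CR, 221); (Lima, PD, OC, NULL); (Lima, SG, JV, 227); (Lima, SG, RF, 204); (Lima, SG, TH, 258); (Reno, PD, CR, 221); (Reno, PD, OC, NULL); (Seattle, PD, CR, 221); (Seattle, PD, OC, NULL); (NULL, PD, CR, 221); (NULL, PD, OC, NULL); (NULL, SG, JV, 227); (NULL, SG, RF, 204); (NULL, SG, TH, 258); (NULL, NULL, RF, 206)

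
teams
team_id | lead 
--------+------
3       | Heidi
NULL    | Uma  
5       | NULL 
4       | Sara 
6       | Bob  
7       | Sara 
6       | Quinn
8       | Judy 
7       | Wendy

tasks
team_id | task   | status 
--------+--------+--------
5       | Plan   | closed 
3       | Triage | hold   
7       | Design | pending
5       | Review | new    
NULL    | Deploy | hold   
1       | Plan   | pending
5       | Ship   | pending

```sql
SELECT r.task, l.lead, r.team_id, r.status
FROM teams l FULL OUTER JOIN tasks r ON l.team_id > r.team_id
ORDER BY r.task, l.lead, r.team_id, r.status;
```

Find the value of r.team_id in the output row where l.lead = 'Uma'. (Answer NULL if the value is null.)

FULL OUTER JOIN keeps every row from both sides; unmatched rows get NULL for the other side's columns.
Matching on l.team_id > r.team_id. A NULL in a compared column never satisfies the condition.
- team_id=3: 1 matching r row(s), so 1 row(s) emitted.
- team_id=NULL: no r row matches, row kept with r columns NULL.
- team_id=5: 2 matching r row(s), so 2 row(s) emitted.
- team_id=4: 2 matching r row(s), so 2 row(s) emitted.
- team_id=6: 5 matching r row(s), so 5 row(s) emitted.
- team_id=7: 5 matching r row(s), so 5 row(s) emitted.
- team_id=6: 5 matching r row(s), so 5 row(s) emitted.
- team_id=8: 6 matching r row(s), so 6 row(s) emitted.
- team_id=7: 5 matching r row(s), so 5 row(s) emitted.
- plus 1 unmatched r row(s), each kept with NULL l columns.

NULL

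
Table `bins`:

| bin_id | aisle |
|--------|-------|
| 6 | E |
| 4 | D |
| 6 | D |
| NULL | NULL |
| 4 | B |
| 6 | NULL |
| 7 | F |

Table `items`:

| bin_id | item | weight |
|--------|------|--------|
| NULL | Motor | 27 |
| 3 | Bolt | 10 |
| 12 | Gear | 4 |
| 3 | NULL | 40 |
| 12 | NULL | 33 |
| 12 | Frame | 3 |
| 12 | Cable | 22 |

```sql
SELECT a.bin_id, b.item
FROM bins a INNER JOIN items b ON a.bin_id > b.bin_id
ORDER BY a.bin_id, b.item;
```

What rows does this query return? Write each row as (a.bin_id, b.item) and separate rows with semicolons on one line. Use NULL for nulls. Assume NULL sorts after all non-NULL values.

INNER JOIN keeps only pairs where the ON condition holds.
Matching on a.bin_id > b.bin_id. A NULL in a compared column never satisfies the condition.
- bin_id=6: 2 matching b row(s), so 2 row(s) emitted.
- bin_id=4: 2 matching b row(s), so 2 row(s) emitted.
- bin_id=6: 2 matching b row(s), so 2 row(s) emitted.
- bin_id=NULL: no matching b row, dropped.
- bin_id=4: 2 matching b row(s), so 2 row(s) emitted.
- bin_id=6: 2 matching b row(s), so 2 row(s) emitted.
- bin_id=7: 2 matching b row(s), so 2 row(s) emitted.

(4, Bolt); (4, Bolt); (4, NULL); (4, NULL); (6, Bolt); (6, Bolt); (6, Bolt); (6, NULL); (6, NULL); (6, NULL); (7, Bolt); (7, NULL)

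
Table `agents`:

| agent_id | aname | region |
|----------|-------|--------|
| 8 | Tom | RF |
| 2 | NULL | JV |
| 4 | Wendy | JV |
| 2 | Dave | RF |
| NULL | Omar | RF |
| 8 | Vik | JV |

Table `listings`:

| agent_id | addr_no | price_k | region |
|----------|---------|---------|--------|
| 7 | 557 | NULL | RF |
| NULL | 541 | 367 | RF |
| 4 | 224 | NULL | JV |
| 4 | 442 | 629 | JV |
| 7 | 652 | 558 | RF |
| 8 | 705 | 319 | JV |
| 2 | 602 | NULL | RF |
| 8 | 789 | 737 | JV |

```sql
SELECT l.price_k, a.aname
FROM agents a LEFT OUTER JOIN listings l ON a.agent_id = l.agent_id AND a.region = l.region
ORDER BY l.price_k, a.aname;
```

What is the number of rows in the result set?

LEFT JOIN keeps every row from `agents`; unmatched rows get NULL for `listings`'s columns.
Matching on a.agent_id = l.agent_id AND a.region = l.region. A NULL in a compared column never satisfies the condition.
- agent_id=8, region=RF: no l row matches, row kept with l columns NULL.
- agent_id=2, region=JV: no l row matches, row kept with l columns NULL.
- agent_id=4, region=JV: 2 matching l row(s), so 2 row(s) emitted.
- agent_id=2, region=RF: 1 matching l row(s), so 1 row(s) emitted.
- agent_id=NULL, region=RF: no l row matches, row kept with l columns NULL.
- agent_id=8, region=JV: 2 matching l row(s), so 2 row(s) emitted.
Total: 5 matched + 3 padded = 8 rows.

8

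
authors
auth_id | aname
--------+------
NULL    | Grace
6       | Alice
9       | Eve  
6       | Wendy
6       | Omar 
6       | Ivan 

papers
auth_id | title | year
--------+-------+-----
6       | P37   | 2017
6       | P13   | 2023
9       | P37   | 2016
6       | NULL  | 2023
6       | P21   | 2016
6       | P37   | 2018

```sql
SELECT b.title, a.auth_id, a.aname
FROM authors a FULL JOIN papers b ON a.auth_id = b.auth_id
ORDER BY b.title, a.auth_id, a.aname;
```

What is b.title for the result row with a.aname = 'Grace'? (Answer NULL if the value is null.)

FULL OUTER JOIN keeps every row from both sides; unmatched rows get NULL for the other side's columns.
Matching on a.auth_id = b.auth_id. A NULL in a compared column never satisfies the condition.
- auth_id=NULL: no b row matches, row kept with b columns NULL.
- auth_id=6: 5 matching b row(s), so 5 row(s) emitted.
- auth_id=9: 1 matching b row(s), so 1 row(s) emitted.
- auth_id=6: 5 matching b row(s), so 5 row(s) emitted.
- auth_id=6: 5 matching b row(s), so 5 row(s) emitted.
- auth_id=6: 5 matching b row(s), so 5 row(s) emitted.

NULL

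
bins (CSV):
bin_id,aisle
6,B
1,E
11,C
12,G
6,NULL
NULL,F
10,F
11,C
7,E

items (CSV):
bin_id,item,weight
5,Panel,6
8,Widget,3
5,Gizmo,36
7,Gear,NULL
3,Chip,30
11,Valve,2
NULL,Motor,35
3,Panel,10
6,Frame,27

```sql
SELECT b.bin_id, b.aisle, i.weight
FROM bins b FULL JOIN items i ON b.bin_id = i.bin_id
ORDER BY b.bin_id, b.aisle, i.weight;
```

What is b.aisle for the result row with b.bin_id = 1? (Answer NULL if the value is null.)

E

FULL OUTER JOIN keeps every row from both sides; unmatched rows get NULL for the other side's columns.
Matching on b.bin_id = i.bin_id. A NULL in a compared column never satisfies the condition.
- b (bin_id=6) pairs with 1 row(s) of i.
- b (bin_id=1) has no partner → padded with NULL.
- b (bin_id=11) pairs with 1 row(s) of i.
- b (bin_id=12) has no partner → padded with NULL.
- b (bin_id=6) pairs with 1 row(s) of i.
- b (bin_id=NULL) has no partner → padded with NULL.
- b (bin_id=10) has no partner → padded with NULL.
- b (bin_id=11) pairs with 1 row(s) of i.
- b (bin_id=7) pairs with 1 row(s) of i.
- plus 6 unmatched i row(s), each kept with NULL b columns.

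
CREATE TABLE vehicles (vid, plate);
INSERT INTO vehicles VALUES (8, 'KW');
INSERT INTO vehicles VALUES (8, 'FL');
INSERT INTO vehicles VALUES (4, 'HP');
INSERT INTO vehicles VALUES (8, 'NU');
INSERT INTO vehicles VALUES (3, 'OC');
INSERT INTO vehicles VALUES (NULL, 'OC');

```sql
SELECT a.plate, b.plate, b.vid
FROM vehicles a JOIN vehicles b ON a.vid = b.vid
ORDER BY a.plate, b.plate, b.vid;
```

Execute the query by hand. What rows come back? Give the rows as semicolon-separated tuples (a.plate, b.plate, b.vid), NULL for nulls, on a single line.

INNER JOIN keeps only pairs where the ON condition holds.
Matching on a.vid = b.vid. A NULL in a compared column never satisfies the condition.
- a row (vid=8): matches 3 b row(s) → 3 output row(s).
- a row (vid=8): matches 3 b row(s) → 3 output row(s).
- a row (vid=4): matches 1 b row(s) → 1 output row(s).
- a row (vid=8): matches 3 b row(s) → 3 output row(s).
- a row (vid=3): matches 1 b row(s) → 1 output row(s).
- a row (vid=NULL): no match → dropped.

(FL, FL, 8); (FL, KW, 8); (FL, NU, 8); (HP, HP, 4); (KW, FL, 8); (KW, KW, 8); (KW, NU, 8); (NU, FL, 8); (NU, KW, 8); (NU, NU, 8); (OC, OC, 3)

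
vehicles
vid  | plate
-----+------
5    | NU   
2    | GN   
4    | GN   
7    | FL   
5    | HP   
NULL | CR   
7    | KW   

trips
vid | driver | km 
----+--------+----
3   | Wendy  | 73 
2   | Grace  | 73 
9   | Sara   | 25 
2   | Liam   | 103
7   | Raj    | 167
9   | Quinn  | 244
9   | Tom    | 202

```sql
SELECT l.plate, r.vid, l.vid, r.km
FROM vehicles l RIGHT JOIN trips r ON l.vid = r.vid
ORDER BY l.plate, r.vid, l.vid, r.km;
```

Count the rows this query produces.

8

RIGHT JOIN keeps every row from `trips`; unmatched rows get NULL for `vehicles`'s columns.
Matching on l.vid = r.vid. A NULL in a compared column never satisfies the condition.
- l row (vid=5): no match.
- l row (vid=2): matches 2 r row(s) → 2 output row(s).
- l row (vid=4): no match.
- l row (vid=7): matches 1 r row(s) → 1 output row(s).
- l row (vid=5): no match.
- l row (vid=NULL): no match.
- l row (vid=7): matches 1 r row(s) → 1 output row(s).
- plus 4 unmatched r row(s), each kept with NULL l columns.
Total: 4 matched + 4 padded = 8 rows.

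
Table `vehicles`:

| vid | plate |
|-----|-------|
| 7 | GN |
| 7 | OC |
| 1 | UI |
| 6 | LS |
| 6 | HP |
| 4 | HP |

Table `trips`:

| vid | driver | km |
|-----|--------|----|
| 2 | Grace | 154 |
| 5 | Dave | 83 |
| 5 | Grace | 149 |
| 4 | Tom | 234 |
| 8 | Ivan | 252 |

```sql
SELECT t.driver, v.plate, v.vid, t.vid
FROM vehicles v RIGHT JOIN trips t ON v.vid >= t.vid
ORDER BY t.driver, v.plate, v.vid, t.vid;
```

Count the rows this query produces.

RIGHT JOIN keeps every row from `trips`; unmatched rows get NULL for `vehicles`'s columns.
Matching on v.vid >= t.vid.
Matched pairs: 18; unmatched t rows kept: 1.
Total: 18 matched + 1 padded = 19 rows.

19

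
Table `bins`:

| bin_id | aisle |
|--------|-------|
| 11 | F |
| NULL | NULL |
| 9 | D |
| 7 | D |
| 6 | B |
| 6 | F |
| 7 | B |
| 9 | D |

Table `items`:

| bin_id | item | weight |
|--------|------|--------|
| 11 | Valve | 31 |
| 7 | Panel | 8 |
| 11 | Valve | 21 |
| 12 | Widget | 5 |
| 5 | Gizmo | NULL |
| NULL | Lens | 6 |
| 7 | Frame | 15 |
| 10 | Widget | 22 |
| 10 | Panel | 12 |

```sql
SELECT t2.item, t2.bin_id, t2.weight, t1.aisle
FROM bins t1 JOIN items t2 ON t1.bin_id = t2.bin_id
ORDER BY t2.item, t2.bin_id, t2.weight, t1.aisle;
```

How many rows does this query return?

INNER JOIN keeps only pairs where the ON condition holds.
Matching on t1.bin_id = t2.bin_id. A NULL in a compared column never satisfies the condition.
- t1 row (bin_id=11): matches 2 t2 row(s) → 2 output row(s).
- t1 row (bin_id=NULL): no match → dropped.
- t1 row (bin_id=9): no match → dropped.
- t1 row (bin_id=7): matches 2 t2 row(s) → 2 output row(s).
- t1 row (bin_id=6): no match → dropped.
- t1 row (bin_id=6): no match → dropped.
- t1 row (bin_id=7): matches 2 t2 row(s) → 2 output row(s).
- t1 row (bin_id=9): no match → dropped.
Total: 6 rows.

6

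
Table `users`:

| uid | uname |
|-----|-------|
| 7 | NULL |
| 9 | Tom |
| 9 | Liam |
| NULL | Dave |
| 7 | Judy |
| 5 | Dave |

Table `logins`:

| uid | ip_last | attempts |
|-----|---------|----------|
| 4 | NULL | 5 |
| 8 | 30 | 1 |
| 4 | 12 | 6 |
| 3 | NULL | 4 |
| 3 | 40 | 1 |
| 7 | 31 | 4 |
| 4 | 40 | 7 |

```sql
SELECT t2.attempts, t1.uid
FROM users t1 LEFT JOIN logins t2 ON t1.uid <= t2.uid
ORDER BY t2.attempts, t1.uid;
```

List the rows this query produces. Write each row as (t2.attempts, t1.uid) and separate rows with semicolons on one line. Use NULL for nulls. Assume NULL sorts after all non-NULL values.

(1, 5); (1, 7); (1, 7); (4, 5); (4, 7); (4, 7); (NULL, 9); (NULL, 9); (NULL, NULL)

LEFT JOIN keeps every row from `users`; unmatched rows get NULL for `logins`'s columns.
Matching on t1.uid <= t2.uid. A NULL in a compared column never satisfies the condition.
Matched pairs: 6; unmatched t1 rows kept: 3.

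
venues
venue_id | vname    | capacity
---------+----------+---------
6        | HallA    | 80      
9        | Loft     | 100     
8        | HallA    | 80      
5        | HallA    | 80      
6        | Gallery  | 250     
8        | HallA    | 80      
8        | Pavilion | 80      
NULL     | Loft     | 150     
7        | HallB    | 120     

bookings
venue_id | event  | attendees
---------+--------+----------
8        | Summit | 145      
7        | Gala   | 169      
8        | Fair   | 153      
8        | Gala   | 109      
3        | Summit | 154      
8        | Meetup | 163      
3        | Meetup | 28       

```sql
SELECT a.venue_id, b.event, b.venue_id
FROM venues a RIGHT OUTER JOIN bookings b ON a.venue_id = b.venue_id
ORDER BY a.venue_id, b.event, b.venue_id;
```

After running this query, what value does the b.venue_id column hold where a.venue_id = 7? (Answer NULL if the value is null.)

7

RIGHT JOIN keeps every row from `bookings`; unmatched rows get NULL for `venues`'s columns.
Matching on a.venue_id = b.venue_id. A NULL in a compared column never satisfies the condition.
- a[0] venue_id=6 → no match.
- a[1] venue_id=9 → no match.
- a[2] venue_id=8 → 4 match(es) in b → 4 row(s).
- a[3] venue_id=5 → no match.
- a[4] venue_id=6 → no match.
- a[5] venue_id=8 → 4 match(es) in b → 4 row(s).
- a[6] venue_id=8 → 4 match(es) in b → 4 row(s).
- a[7] venue_id=NULL → no match.
- a[8] venue_id=7 → 1 match(es) in b → 1 row(s).
- plus 2 unmatched b row(s), each kept with NULL a columns.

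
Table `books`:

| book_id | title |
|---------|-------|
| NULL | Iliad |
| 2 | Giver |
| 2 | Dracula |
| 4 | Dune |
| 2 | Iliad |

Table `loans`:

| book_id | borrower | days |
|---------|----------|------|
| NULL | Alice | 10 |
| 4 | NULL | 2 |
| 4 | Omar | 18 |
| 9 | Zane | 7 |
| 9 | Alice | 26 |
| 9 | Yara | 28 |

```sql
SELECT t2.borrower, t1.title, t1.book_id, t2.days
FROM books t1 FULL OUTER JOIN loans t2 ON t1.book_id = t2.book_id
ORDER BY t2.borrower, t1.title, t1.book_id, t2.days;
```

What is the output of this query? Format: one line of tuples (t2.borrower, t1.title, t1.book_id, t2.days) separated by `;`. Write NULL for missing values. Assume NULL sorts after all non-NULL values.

(Alice, NULL, NULL, 10); (Alice, NULL, NULL, 26); (Omar, Dune, 4, 18); (Yara, NULL, NULL, 28); (Zane, NULL, NULL, 7); (NULL, Dracula, 2, NULL); (NULL, Dune, 4, 2); (NULL, Giver, 2, NULL); (NULL, Iliad, 2, NULL); (NULL, Iliad, NULL, NULL)

FULL OUTER JOIN keeps every row from both sides; unmatched rows get NULL for the other side's columns.
Matching on t1.book_id = t2.book_id. A NULL in a compared column never satisfies the condition.
Matched pairs: 2; unmatched t1 rows kept: 4; unmatched t2 rows kept: 4.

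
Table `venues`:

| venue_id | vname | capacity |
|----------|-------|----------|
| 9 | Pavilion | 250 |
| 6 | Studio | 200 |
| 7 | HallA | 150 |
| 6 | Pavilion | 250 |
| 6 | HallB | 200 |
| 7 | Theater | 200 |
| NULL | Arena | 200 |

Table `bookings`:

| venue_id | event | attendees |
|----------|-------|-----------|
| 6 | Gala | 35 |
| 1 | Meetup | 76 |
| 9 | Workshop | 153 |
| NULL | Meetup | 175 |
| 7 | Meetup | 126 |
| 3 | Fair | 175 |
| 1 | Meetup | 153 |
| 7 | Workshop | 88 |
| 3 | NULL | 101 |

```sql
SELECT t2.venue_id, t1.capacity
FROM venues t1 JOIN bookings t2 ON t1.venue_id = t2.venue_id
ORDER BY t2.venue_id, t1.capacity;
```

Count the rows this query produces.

INNER JOIN keeps only pairs where the ON condition holds.
Matching on t1.venue_id = t2.venue_id. A NULL in a compared column never satisfies the condition.
- t1[0] venue_id=9 → 1 match(es) in t2 → 1 row(s).
- t1[1] venue_id=6 → 1 match(es) in t2 → 1 row(s).
- t1[2] venue_id=7 → 2 match(es) in t2 → 2 row(s).
- t1[3] venue_id=6 → 1 match(es) in t2 → 1 row(s).
- t1[4] venue_id=6 → 1 match(es) in t2 → 1 row(s).
- t1[5] venue_id=7 → 2 match(es) in t2 → 2 row(s).
- t1[6] venue_id=NULL → no match; dropped.
Total: 8 rows.

8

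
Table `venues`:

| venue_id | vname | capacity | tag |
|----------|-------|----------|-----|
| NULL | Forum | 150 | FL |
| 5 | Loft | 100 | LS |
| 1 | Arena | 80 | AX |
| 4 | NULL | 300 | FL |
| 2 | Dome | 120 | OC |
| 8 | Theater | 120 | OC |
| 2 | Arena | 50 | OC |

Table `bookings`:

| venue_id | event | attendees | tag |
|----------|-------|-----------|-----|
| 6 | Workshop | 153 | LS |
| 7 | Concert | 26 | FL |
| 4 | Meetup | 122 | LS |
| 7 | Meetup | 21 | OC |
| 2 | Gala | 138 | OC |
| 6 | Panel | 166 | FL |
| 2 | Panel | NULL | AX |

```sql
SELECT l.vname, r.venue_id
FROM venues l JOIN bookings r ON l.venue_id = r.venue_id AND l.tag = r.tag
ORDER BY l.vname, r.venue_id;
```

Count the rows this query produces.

2

INNER JOIN keeps only pairs where the ON condition holds.
Matching on l.venue_id = r.venue_id AND l.tag = r.tag. A NULL in a compared column never satisfies the condition.
Matched pairs: 2.
Total: 2 rows.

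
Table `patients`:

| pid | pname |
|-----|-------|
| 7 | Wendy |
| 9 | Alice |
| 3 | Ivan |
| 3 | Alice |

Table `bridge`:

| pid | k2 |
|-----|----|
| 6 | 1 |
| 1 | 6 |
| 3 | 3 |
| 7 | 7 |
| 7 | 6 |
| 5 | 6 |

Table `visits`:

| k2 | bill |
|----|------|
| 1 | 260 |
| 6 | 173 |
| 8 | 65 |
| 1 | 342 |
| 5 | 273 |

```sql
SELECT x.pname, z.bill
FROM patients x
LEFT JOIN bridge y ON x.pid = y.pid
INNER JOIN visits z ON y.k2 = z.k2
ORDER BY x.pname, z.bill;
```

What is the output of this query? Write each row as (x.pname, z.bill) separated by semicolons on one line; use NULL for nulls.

(Wendy, 173)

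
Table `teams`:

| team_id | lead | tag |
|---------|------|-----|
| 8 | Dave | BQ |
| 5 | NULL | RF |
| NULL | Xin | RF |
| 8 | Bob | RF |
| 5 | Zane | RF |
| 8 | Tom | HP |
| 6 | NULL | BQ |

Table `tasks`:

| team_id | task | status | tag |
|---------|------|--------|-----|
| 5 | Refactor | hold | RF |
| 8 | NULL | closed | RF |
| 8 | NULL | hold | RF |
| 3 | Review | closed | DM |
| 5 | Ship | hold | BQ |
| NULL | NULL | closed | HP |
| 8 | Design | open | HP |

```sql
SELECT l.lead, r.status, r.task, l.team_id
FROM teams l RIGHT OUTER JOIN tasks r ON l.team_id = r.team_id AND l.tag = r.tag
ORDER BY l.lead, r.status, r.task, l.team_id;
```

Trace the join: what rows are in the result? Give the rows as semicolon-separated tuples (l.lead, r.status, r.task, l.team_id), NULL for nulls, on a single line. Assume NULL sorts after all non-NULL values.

(Bob, closed, NULL, 8); (Bob, hold, NULL, 8); (Tom, open, Design, 8); (Zane, hold, Refactor, 5); (NULL, closed, Review, NULL); (NULL, closed, NULL, NULL); (NULL, hold, Refactor, 5); (NULL, hold, Ship, NULL)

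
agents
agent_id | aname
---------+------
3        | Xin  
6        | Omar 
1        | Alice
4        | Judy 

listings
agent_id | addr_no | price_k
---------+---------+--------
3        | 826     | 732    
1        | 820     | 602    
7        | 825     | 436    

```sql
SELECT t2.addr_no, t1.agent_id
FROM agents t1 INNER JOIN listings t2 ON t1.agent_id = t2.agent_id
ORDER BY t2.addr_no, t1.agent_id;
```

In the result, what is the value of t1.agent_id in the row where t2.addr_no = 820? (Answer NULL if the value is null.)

INNER JOIN keeps only pairs where the ON condition holds.
Matching on t1.agent_id = t2.agent_id.
- t1 row (agent_id=3): matches 1 t2 row(s) → 1 output row(s).
- t1 row (agent_id=6): no match → dropped.
- t1 row (agent_id=1): matches 1 t2 row(s) → 1 output row(s).
- t1 row (agent_id=4): no match → dropped.

1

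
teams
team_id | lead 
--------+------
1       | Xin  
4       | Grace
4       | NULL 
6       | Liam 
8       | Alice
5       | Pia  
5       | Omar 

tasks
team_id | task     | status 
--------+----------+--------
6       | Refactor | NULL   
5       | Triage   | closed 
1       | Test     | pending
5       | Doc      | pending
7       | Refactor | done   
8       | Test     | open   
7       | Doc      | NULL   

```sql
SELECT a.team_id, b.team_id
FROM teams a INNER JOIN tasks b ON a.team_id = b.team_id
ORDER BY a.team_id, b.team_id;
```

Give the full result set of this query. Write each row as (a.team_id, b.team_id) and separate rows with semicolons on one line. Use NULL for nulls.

(1, 1); (5, 5); (5, 5); (5, 5); (5, 5); (6, 6); (8, 8)

INNER JOIN keeps only pairs where the ON condition holds.
Matching on a.team_id = b.team_id.
Matched pairs: 7.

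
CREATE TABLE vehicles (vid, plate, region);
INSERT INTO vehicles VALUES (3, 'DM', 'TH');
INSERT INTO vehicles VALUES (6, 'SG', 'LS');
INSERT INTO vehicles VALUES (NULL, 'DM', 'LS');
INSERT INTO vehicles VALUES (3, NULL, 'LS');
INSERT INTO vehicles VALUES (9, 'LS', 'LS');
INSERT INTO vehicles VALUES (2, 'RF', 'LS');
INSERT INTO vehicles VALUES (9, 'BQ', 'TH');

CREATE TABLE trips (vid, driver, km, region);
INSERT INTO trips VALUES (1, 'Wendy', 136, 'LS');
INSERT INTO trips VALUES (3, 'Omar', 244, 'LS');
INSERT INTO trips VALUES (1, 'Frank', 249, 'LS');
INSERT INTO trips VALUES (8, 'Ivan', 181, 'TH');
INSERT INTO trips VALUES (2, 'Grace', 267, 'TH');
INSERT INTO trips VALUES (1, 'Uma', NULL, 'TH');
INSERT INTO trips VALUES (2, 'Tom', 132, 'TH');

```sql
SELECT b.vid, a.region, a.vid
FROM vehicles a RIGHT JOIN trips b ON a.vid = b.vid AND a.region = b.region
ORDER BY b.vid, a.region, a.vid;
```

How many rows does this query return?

7

RIGHT JOIN keeps every row from `trips`; unmatched rows get NULL for `vehicles`'s columns.
Matching on a.vid = b.vid AND a.region = b.region. A NULL in a compared column never satisfies the condition.
Matched pairs: 1; unmatched b rows kept: 6.
Total: 1 matched + 6 padded = 7 rows.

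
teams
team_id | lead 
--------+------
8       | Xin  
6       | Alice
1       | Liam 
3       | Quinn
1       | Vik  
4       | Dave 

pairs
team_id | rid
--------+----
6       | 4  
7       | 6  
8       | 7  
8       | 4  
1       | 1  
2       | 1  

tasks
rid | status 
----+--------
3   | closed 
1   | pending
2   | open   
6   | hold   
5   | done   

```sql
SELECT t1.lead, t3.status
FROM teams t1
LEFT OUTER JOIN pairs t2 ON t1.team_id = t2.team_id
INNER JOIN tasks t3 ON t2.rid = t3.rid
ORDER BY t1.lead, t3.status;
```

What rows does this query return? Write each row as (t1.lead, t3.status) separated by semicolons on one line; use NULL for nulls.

(Liam, pending); (Vik, pending)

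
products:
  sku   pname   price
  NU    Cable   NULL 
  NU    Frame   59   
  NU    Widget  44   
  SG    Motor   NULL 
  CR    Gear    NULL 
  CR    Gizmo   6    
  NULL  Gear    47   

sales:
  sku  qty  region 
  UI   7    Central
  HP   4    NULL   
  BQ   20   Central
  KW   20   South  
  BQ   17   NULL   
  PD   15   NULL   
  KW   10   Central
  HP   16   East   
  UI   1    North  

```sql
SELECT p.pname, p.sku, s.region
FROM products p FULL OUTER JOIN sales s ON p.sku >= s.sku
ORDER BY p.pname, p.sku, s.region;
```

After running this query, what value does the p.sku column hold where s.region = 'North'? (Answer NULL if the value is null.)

NULL

FULL OUTER JOIN keeps every row from both sides; unmatched rows get NULL for the other side's columns.
Matching on p.sku >= s.sku. A NULL in a compared column never satisfies the condition.
Matched pairs: 29; unmatched p rows kept: 1; unmatched s rows kept: 2.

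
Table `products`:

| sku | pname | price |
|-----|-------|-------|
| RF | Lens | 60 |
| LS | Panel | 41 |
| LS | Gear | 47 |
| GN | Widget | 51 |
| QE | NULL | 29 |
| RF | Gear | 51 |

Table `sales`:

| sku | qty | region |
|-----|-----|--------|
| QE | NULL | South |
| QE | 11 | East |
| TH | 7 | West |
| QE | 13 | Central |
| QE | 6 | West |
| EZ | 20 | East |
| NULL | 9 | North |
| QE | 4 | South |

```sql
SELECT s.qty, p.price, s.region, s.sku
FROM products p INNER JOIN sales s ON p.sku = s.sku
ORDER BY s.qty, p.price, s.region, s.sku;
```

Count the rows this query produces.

INNER JOIN keeps only pairs where the ON condition holds.
Matching on p.sku = s.sku. A NULL in a compared column never satisfies the condition.
- p (sku=RF) has no partner → excluded.
- p (sku=LS) has no partner → excluded.
- p (sku=LS) has no partner → excluded.
- p (sku=GN) has no partner → excluded.
- p (sku=QE) pairs with 5 row(s) of s.
- p (sku=RF) has no partner → excluded.
Total: 5 rows.

5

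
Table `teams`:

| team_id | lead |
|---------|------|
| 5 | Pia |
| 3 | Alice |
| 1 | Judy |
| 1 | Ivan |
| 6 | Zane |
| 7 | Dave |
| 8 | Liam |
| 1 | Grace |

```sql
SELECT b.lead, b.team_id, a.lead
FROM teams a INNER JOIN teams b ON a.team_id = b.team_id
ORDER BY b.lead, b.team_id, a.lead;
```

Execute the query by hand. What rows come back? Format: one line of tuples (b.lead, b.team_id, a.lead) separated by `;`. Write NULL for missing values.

INNER JOIN keeps only pairs where the ON condition holds.
Matching on a.team_id = b.team_id.
- team_id=5: 1 matching b row(s), so 1 row(s) emitted.
- team_id=3: 1 matching b row(s), so 1 row(s) emitted.
- team_id=1: 3 matching b row(s), so 3 row(s) emitted.
- team_id=1: 3 matching b row(s), so 3 row(s) emitted.
- team_id=6: 1 matching b row(s), so 1 row(s) emitted.
- team_id=7: 1 matching b row(s), so 1 row(s) emitted.
- team_id=8: 1 matching b row(s), so 1 row(s) emitted.
- team_id=1: 3 matching b row(s), so 3 row(s) emitted.

(Alice, 3, Alice); (Dave, 7, Dave); (Grace, 1, Grace); (Grace, 1, Ivan); (Grace, 1, Judy); (Ivan, 1, Grace); (Ivan, 1, Ivan); (Ivan, 1, Judy); (Judy, 1, Grace); (Judy, 1, Ivan); (Judy, 1, Judy); (Liam, 8, Liam); (Pia, 5, Pia); (Zane, 6, Zane)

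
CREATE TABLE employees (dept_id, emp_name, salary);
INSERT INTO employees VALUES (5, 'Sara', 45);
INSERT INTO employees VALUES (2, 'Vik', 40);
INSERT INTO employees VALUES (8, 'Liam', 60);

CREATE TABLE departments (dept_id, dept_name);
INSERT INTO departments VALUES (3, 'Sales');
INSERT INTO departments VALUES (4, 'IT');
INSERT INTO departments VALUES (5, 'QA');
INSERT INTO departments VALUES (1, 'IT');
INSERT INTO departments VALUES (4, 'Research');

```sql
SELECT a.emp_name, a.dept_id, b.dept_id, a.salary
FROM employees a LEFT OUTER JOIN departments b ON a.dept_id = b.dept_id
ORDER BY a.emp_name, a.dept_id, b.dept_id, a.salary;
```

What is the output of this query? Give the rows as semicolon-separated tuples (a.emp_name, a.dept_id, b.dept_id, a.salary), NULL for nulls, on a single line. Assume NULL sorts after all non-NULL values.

LEFT JOIN keeps every row from `employees`; unmatched rows get NULL for `departments`'s columns.
Matching on a.dept_id = b.dept_id.
Matched pairs: 1; unmatched a rows kept: 2.

(Liam, 8, NULL, 60); (Sara, 5, 5, 45); (Vik, 2, NULL, 40)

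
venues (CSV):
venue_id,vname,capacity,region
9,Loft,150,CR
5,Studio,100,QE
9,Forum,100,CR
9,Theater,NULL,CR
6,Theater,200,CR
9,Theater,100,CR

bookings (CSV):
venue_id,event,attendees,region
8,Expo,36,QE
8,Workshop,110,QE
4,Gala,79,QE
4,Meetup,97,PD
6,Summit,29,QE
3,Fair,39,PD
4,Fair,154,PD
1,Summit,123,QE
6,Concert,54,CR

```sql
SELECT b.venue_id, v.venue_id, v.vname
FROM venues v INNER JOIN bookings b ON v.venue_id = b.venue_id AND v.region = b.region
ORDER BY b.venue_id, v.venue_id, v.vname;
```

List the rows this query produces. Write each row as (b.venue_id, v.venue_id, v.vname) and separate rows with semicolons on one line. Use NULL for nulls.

INNER JOIN keeps only pairs where the ON condition holds.
Matching on v.venue_id = b.venue_id AND v.region = b.region.
Matched pairs: 1.

(6, 6, Theater)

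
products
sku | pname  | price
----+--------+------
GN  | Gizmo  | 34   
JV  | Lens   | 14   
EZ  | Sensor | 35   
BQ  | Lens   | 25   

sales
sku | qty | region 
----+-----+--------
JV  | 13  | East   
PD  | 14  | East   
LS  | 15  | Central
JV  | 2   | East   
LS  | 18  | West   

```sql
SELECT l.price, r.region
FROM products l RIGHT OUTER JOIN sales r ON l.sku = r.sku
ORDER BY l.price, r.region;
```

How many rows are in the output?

5

RIGHT JOIN keeps every row from `sales`; unmatched rows get NULL for `products`'s columns.
Matching on l.sku = r.sku.
- l[0] sku=GN → no match.
- l[1] sku=JV → 2 match(es) in r → 2 row(s).
- l[2] sku=EZ → no match.
- l[3] sku=BQ → no match.
- 3 row(s) from r found no l partner → padded with NULL.
Total: 2 matched + 3 padded = 5 rows.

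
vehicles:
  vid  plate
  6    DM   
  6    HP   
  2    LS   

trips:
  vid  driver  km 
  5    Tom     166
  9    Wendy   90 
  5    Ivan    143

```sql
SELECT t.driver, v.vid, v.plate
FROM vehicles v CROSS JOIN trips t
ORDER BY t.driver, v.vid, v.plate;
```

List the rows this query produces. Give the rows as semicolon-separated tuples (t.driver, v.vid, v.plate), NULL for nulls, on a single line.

CROSS JOIN pairs every row of `vehicles` with every row of `trips`: 3 × 3 = 9 rows.
After projecting and ordering:
t.driver | v.vid | v.plate
Ivan | 2 | LS
Ivan | 6 | DM
Ivan | 6 | HP
Tom | 2 | LS
Tom | 6 | DM
Tom | 6 | HP
Wendy | 2 | LS
Wendy | 6 | DM
Wendy | 6 | HP

(Ivan, 2, LS); (Ivan, 6, DM); (Ivan, 6, HP); (Tom, 2, LS); (Tom, 6, DM); (Tom, 6, HP); (Wendy, 2, LS); (Wendy, 6, DM); (Wendy, 6, HP)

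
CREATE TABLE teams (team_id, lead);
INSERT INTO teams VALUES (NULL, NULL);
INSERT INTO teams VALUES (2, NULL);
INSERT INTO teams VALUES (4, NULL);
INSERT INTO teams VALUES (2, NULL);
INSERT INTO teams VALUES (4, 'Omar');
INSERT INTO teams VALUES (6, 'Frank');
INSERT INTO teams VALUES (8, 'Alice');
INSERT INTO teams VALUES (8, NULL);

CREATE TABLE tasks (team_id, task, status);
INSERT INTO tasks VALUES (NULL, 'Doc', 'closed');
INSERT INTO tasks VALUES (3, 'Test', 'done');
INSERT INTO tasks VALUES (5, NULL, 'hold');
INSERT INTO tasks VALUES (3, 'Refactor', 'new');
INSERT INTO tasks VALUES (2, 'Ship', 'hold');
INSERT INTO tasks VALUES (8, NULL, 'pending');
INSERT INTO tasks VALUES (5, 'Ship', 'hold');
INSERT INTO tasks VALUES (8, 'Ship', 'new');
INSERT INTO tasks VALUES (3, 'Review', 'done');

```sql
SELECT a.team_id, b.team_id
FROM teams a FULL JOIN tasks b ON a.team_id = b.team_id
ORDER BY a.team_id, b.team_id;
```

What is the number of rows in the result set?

FULL OUTER JOIN keeps every row from both sides; unmatched rows get NULL for the other side's columns.
Matching on a.team_id = b.team_id. A NULL in a compared column never satisfies the condition.
- a (team_id=NULL) has no partner → padded with NULL.
- a (team_id=2) pairs with 1 row(s) of b.
- a (team_id=4) has no partner → padded with NULL.
- a (team_id=2) pairs with 1 row(s) of b.
- a (team_id=4) has no partner → padded with NULL.
- a (team_id=6) has no partner → padded with NULL.
- a (team_id=8) pairs with 2 row(s) of b.
- a (team_id=8) pairs with 2 row(s) of b.
- 6 row(s) from b found no a partner → padded with NULL.
Total: 6 matched + 10 padded = 16 rows.

16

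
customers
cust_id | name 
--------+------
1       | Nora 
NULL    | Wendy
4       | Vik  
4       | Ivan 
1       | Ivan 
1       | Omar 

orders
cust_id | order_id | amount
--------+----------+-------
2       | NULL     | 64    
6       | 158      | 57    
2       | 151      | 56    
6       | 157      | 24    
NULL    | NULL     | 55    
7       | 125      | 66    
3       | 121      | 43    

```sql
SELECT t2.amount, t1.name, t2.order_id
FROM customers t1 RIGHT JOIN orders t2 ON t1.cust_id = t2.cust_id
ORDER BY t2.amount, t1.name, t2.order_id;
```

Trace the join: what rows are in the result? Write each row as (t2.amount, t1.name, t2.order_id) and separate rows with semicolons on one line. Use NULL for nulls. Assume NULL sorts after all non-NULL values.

(24, NULL, 157); (43, NULL, 121); (55, NULL, NULL); (56, NULL, 151); (57, NULL, 158); (64, NULL, NULL); (66, NULL, 125)

RIGHT JOIN keeps every row from `orders`; unmatched rows get NULL for `customers`'s columns.
Matching on t1.cust_id = t2.cust_id. A NULL in a compared column never satisfies the condition.
- cust_id=1: no matching t2 row.
- cust_id=NULL: no matching t2 row.
- cust_id=4: no matching t2 row.
- cust_id=4: no matching t2 row.
- cust_id=1: no matching t2 row.
- cust_id=1: no matching t2 row.
- 7 row(s) from t2 found no t1 partner → padded with NULL.
After projecting and ordering:
t2.amount | t1.name | t2.order_id
24 | NULL | 157
43 | NULL | 121
55 | NULL | NULL
56 | NULL | 151
57 | NULL | 158
64 | NULL | NULL
66 | NULL | 125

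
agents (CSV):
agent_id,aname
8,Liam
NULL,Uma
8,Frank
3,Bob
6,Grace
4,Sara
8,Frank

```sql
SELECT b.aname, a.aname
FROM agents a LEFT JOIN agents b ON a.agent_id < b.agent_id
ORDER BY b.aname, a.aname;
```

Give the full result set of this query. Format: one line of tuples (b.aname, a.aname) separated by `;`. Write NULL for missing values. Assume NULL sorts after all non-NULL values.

(Frank, Bob); (Frank, Bob); (Frank, Grace); (Frank, Grace); (Frank, Sara); (Frank, Sara); (Grace, Bob); (Grace, Sara); (Liam, Bob); (Liam, Grace); (Liam, Sara); (Sara, Bob); (NULL, Frank); (NULL, Frank); (NULL, Liam); (NULL, Uma)

LEFT JOIN keeps every row from `agents a`; unmatched rows get NULL for `agents b`'s columns.
Matching on a.agent_id < b.agent_id. A NULL in a compared column never satisfies the condition.
Matched pairs: 12; unmatched a rows kept: 4.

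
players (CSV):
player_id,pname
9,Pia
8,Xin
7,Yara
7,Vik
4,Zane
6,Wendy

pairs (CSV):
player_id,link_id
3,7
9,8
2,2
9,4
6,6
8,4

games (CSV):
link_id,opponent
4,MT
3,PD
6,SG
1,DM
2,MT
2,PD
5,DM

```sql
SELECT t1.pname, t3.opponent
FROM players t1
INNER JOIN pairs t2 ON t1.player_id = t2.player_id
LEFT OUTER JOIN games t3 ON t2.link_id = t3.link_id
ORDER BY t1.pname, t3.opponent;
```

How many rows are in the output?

4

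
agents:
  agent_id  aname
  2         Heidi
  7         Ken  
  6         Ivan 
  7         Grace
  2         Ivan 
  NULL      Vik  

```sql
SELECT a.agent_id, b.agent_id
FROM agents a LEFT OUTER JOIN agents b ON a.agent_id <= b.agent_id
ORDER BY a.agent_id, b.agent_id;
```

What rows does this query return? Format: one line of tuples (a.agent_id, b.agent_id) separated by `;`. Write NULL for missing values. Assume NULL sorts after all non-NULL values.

(2, 2); (2, 2); (2, 2); (2, 2); (2, 6); (2, 6); (2, 7); (2, 7); (2, 7); (2, 7); (6, 6); (6, 7); (6, 7); (7, 7); (7, 7); (7, 7); (7, 7); (NULL, NULL)

LEFT JOIN keeps every row from `agents a`; unmatched rows get NULL for `agents b`'s columns.
Matching on a.agent_id <= b.agent_id. A NULL in a compared column never satisfies the condition.
Matched pairs: 17; unmatched a rows kept: 1.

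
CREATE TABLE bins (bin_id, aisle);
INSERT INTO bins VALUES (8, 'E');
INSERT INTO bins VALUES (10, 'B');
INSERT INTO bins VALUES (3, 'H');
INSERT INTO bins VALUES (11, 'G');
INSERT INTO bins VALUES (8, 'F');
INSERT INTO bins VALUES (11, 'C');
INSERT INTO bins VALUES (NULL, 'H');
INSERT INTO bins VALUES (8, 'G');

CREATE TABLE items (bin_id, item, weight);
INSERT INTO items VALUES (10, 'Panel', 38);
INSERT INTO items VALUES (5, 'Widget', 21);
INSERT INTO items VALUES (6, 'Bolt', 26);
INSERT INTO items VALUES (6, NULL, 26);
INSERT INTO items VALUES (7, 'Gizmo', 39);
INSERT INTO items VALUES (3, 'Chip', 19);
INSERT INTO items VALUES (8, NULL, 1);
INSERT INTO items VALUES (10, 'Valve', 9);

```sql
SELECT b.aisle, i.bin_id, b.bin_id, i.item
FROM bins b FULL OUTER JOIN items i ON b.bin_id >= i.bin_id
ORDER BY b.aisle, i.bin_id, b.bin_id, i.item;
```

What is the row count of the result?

FULL OUTER JOIN keeps every row from both sides; unmatched rows get NULL for the other side's columns.
Matching on b.bin_id >= i.bin_id. A NULL in a compared column never satisfies the condition.
- bin_id=8: 6 matching i row(s), so 6 row(s) emitted.
- bin_id=10: 8 matching i row(s), so 8 row(s) emitted.
- bin_id=3: 1 matching i row(s), so 1 row(s) emitted.
- bin_id=11: 8 matching i row(s), so 8 row(s) emitted.
- bin_id=8: 6 matching i row(s), so 6 row(s) emitted.
- bin_id=11: 8 matching i row(s), so 8 row(s) emitted.
- bin_id=NULL: no i row matches, row kept with i columns NULL.
- bin_id=8: 6 matching i row(s), so 6 row(s) emitted.
Total: 43 matched + 1 padded = 44 rows.

44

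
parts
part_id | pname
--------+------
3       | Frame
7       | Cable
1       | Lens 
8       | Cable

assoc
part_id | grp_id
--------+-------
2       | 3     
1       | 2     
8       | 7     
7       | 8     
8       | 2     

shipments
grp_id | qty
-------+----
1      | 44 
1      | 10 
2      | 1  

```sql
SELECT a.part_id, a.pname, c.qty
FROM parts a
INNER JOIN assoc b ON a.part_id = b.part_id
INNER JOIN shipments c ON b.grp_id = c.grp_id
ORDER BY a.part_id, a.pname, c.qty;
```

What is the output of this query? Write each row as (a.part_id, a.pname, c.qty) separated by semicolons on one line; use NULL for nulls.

Evaluate left to right. First `parts a INNER JOIN assoc b` on part_id: 4 row(s).
Then INNER JOIN `shipments c` on grp_id: keep only rows whose b.grp_id appears in c.

(1, Lens, 1); (8, Cable, 1)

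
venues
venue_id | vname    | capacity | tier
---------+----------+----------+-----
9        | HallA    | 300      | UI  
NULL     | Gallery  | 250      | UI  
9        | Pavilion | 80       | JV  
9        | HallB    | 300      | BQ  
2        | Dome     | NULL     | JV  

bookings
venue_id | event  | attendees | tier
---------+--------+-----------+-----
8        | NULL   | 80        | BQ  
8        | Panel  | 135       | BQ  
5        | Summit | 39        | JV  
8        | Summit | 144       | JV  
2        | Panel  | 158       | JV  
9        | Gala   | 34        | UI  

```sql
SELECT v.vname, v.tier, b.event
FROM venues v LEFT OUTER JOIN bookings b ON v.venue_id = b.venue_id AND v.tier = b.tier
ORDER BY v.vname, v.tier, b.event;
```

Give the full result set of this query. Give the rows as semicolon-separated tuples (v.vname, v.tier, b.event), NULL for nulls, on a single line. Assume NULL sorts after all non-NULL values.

(Dome, JV, Panel); (Gallery, UI, NULL); (HallA, UI, Gala); (HallB, BQ, NULL); (Pavilion, JV, NULL)

LEFT JOIN keeps every row from `venues`; unmatched rows get NULL for `bookings`'s columns.
Matching on v.venue_id = b.venue_id AND v.tier = b.tier. A NULL in a compared column never satisfies the condition.
- v row (venue_id=9, tier=UI): matches 1 b row(s) → 1 output row(s).
- v row (venue_id=NULL, tier=UI): no match → kept, b columns NULL.
- v row (venue_id=9, tier=JV): no match → kept, b columns NULL.
- v row (venue_id=9, tier=BQ): no match → kept, b columns NULL.
- v row (venue_id=2, tier=JV): matches 1 b row(s) → 1 output row(s).
After projecting and ordering:
v.vname | v.tier | b.event
Dome | JV | Panel
Gallery | UI | NULL
HallA | UI | Gala
HallB | BQ | NULL
Pavilion | JV | NULL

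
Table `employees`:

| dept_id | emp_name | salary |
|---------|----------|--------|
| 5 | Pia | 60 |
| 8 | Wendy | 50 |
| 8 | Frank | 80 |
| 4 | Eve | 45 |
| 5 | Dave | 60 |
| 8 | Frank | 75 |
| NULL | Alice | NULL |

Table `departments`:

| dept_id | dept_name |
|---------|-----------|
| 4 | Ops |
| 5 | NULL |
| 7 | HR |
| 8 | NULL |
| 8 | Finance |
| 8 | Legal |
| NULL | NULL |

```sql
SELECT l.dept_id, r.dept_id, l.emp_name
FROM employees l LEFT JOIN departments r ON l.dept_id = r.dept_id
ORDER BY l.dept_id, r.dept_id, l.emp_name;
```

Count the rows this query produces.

13

LEFT JOIN keeps every row from `employees`; unmatched rows get NULL for `departments`'s columns.
Matching on l.dept_id = r.dept_id. A NULL in a compared column never satisfies the condition.
Matched pairs: 12; unmatched l rows kept: 1.
Total: 12 matched + 1 padded = 13 rows.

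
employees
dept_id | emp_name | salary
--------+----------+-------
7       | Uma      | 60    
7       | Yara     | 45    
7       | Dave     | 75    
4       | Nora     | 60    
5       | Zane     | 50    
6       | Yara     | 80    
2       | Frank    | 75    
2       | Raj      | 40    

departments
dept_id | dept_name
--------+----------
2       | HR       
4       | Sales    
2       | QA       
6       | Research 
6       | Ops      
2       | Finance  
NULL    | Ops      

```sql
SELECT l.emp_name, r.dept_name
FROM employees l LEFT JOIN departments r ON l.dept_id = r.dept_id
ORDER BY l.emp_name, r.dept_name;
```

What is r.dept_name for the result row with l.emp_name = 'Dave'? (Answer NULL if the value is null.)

NULL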